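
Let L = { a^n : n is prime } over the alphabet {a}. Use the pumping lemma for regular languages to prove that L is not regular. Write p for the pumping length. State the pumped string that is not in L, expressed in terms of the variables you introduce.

a^{q(1+k)}

Toward a contradiction, assume L is regular with pumping length p.
Let q be a prime with q ≥ p+2 (infinitely many primes exist), and take w = a^q ∈ L with |w| = q ≥ p.
The pumping lemma gives a decomposition w = xyz where |xy| ≤ p and y is nonempty.
Then y = a^k for some k with 1 ≤ k ≤ p.
Since 1 ≤ k ≤ p, |xz| = q-k. Pump with i = q+1: |xy^{q+1}z| = (q-k)+(q+1)k = q+qk = q(1+k), which is composite (both factors ≥ 2). So xy^{q+1}z = a^{q(1+k)} ∉ L.
This contradicts the pumping lemma, so L is not regular.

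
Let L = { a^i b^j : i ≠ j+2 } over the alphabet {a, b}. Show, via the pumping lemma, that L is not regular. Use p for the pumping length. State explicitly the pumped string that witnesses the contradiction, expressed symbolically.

Assume L is regular; let p be its pumping constant.
Choose w = a^p b^{p+p!-2}. Since p ≠ (p+p!-2)+2 = p+p!, w ∈ L; and |w| ≥ p.
By the pumping lemma, w = xyz with |xy| ≤ p and |y| > 0.
Since the first p symbols of w are all a's and |xy| ≤ p, y lies entirely in the leading a-block: y = a^k for some k with 1 ≤ k ≤ p.
Since 1 ≤ k ≤ p, k divides p!; set t = 1 + p!/k. Then xy^t z has p + (p!/k)·k = p + p! copies of a. Now the a-count is p+p! and (b-count)+2 = (p+p!-2)+2 = p+p!, so i ≠ j+2 fails. So xy^t z = a^{p+p!} b^{p+p!-2} ∉ L.
Contradiction. Therefore L is not regular.

a^{p+p!} b^{p+p!-2}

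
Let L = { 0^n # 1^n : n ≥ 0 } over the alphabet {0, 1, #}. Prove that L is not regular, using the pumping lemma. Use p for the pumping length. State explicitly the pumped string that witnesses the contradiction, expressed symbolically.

0^{p+k} # 1^p

Suppose for contradiction that L is regular, and let p be the pumping length.
Take w = 0^p # 1^p ∈ L with |w| = 2p+1 ≥ p.
By the pumping lemma, w = xyz with |xy| ≤ p and y is nonempty.
The first p characters of w are 0's, so xy (and hence y) consists only of 0's. Write y = 0^k, 1 ≤ k ≤ p.
Pump with i = 2: xy^2z = 0^{p+k} # 1^p, which would require p+k = p. But k ≥ 1, so xy^2z ∉ L.
Contradiction. Therefore L is not regular.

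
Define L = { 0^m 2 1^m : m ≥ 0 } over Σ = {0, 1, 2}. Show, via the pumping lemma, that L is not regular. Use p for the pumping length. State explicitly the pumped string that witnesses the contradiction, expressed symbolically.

Toward a contradiction, assume L is regular with pumping length p.
Take w = 0^p 2 1^p ∈ L with |w| = 2p+1 ≥ p.
The pumping lemma gives a decomposition w = xyz where |xy| ≤ p and |y| ≥ 1.
Since the first p symbols of w are all 0's and |xy| ≤ p, y lies entirely in the leading 0-block: y = 0^k for some k with 1 ≤ k ≤ p.
Pump with i = 2: xy^2z = 0^{p+k} 2 1^p, which would require p+k = p. But k ≥ 1, so xy^2z ∉ L.
This contradicts the pumping lemma, so L is not regular.

0^{p+k} 2 1^p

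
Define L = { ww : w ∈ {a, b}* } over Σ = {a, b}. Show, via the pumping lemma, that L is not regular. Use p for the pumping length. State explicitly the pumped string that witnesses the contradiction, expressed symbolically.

a^{p+k} b^p a^p b^p

Suppose for contradiction that L is regular, and let p be the pumping length.
Take w = a^p b^p a^p b^p = uu where u = a^pb^p; then w ∈ L and |w| = 4p ≥ p.
The pumping lemma gives a decomposition w = xyz where |xy| ≤ p and |y| > 0.
Since the first p symbols of w are all a's and |xy| ≤ p, y lies entirely in the leading a-block: y = a^k for some k with 1 ≤ k ≤ p.
Pump with i = 2: xy^2z = a^{p+k} b^p a^p b^p, of length 4p+k. Suppose this equals vv. The string starts with a and ends with b, so v does too; thus the boundary between the two copies of v is a b→a transition. There is exactly one such transition, at position 2p+k, so |v| = 2p+k and |vv| = 4p+2k ≠ 4p+k since k ≥ 1. So xy^2z ∉ L.
This contradicts the pumping lemma, so L is not regular.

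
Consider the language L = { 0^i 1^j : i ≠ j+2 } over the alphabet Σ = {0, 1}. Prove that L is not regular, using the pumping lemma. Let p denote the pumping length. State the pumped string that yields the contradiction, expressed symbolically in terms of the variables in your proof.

Suppose for contradiction that L is regular, and let p be the pumping length.
Choose w = 0^p 1^{p+p!-2}. Since p ≠ (p+p!-2)+2 = p+p!, w ∈ L; and |w| ≥ p.
By the pumping lemma, w = xyz with |xy| ≤ p and y is nonempty.
Since the first p symbols of w are all 0's and |xy| ≤ p, y lies entirely in the leading 0-block: y = 0^k for some k with 1 ≤ k ≤ p.
Since 1 ≤ k ≤ p, k divides p!; set t = 1 + p!/k. Then xy^t z has p + (p!/k)·k = p + p! copies of 0. Now the 0-count is p+p! and (1-count)+2 = (p+p!-2)+2 = p+p!, so i ≠ j+2 fails. So xy^t z = 0^{p+p!} 1^{p+p!-2} ∉ L.
This is a contradiction; hence L is not regular.

0^{p+p!} 1^{p+p!-2}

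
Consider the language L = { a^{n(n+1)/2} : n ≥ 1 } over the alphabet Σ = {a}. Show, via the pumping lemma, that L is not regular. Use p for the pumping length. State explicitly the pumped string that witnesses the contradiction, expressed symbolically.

a^{p(p+1)/2+k}

Toward a contradiction, assume L is regular with pumping length p.
Take w = a^{p(p+1)/2} ∈ L with |w| = p(p+1)/2 ≥ p.
The pumping lemma gives a decomposition w = xyz where |xy| ≤ p and |y| ≥ 1.
Then y = a^k for some k with 1 ≤ k ≤ p.
Pump with i = 2: xy^2z = a^{p(p+1)/2+k}. Since 1 ≤ k ≤ p, p(p+1)/2 < p(p+1)/2+k ≤ p(p+1)/2+p < (p+1)(p+2)/2, so p(p+1)/2+k is strictly between consecutive triangular numbers. So xy^2z ∉ L.
Contradiction. Therefore L is not regular.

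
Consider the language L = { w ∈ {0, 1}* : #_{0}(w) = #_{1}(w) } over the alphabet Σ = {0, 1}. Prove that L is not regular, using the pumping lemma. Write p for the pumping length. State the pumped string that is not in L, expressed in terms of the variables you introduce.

Suppose for contradiction that L is regular, and let p be the pumping length.
Choose w = 0^p 1^p ∈ L with |w| = 2p ≥ p.
Write w = xyz as guaranteed by the lemma, with |xy| ≤ p and y is nonempty.
The first p characters of w are 0's, so xy (and hence y) consists only of 0's. Write y = 0^k, 1 ≤ k ≤ p.
Pump with i = 2: xy^2z = 0^{p+k} 1^p has p+k occurrences of 0 but only p of 1. Since k ≥ 1 the counts differ, so xy^2z ∉ L.
This is a contradiction; hence L is not regular.

0^{p+k} 1^p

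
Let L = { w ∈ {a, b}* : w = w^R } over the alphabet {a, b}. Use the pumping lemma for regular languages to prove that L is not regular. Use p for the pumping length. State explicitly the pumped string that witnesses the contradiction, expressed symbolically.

Assume L is regular; let p be its pumping constant.
Take w = a^p b a^p, a palindrome of length 2p+1 ≥ p.
The pumping lemma gives a decomposition w = xyz where |xy| ≤ p and y is nonempty.
Because |xy| ≤ p and w begins with p copies of a, we have y = a^k with 1 ≤ k ≤ p.
Pump with i = 2: xy^2z = a^{p+k} b a^p. Its reverse is a^p b a^{p+k}, which differs from xy^2z since k ≥ 1. So xy^2z is not a palindrome and xy^2z ∉ L.
This is a contradiction; hence L is not regular.

a^{p+k} b a^p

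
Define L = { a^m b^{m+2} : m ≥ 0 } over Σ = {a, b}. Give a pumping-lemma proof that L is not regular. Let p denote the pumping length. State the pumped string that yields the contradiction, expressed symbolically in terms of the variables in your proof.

Toward a contradiction, assume L is regular with pumping length p.
Let w = a^p b^{p+2} ∈ L; note |w| = 2p+2 ≥ p.
Write w = xyz as guaranteed by the lemma, with |xy| ≤ p and y is nonempty.
Because |xy| ≤ p and w begins with p copies of a, we have y = a^k with 1 ≤ k ≤ p.
Pump with i = 2: xy^2z = a^{p+k} b^{p+2}. For this to lie in L we would need p+2 = (p+k)+2, which forces k = 0. But k ≥ 1, so xy^2z ∉ L.
This contradicts the pumping lemma, so L is not regular.

a^{p+k} b^{p+2}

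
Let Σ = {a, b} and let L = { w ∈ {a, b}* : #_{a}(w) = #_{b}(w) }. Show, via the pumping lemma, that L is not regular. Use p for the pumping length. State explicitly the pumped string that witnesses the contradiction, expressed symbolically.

Toward a contradiction, assume L is regular with pumping length p.
Choose w = a^p b^p ∈ L with |w| = 2p ≥ p.
The pumping lemma gives a decomposition w = xyz where |xy| ≤ p and y is nonempty.
Because |xy| ≤ p and w begins with p copies of a, we have y = a^k with 1 ≤ k ≤ p.
Pump with i = 2: xy^2z = a^{p+k} b^p has p+k occurrences of a but only p of b. Since k ≥ 1 the counts differ, so xy^2z ∉ L.
This contradicts the pumping lemma, so L is not regular.

a^{p+k} b^p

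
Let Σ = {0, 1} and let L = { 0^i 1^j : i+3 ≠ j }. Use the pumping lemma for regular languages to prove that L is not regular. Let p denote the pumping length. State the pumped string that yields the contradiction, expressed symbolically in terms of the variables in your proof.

Suppose for contradiction that L is regular, and let p be the pumping length.
Choose w = 0^p 1^{p+p!+3}. Since p ≠ (p+p!+3)-3 = p+p!, w ∈ L; and |w| ≥ p.
The pumping lemma gives a decomposition w = xyz where |xy| ≤ p and |y| ≥ 1.
The first p characters of w are 0's, so xy (and hence y) consists only of 0's. Write y = 0^k, 1 ≤ k ≤ p.
Since 1 ≤ k ≤ p, k divides p!; set t = 1 + p!/k. Then xy^t z has p + (p!/k)·k = p + p! copies of 0. Now the 0-count is p+p! and (1-count)-3 = (p+p!+3)-3 = p+p!, so i+3 ≠ j fails. So xy^t z = 0^{p+p!} 1^{p+p!+3} ∉ L.
This is a contradiction; hence L is not regular.

0^{p+p!} 1^{p+p!+3}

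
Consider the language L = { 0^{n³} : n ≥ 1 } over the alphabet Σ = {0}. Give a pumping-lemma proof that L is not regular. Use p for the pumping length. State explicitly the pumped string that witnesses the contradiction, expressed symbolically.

Assume L is regular. Let p be the pumping length given by the pumping lemma.
Take w = 0^{p³} ∈ L with |w| = p³ ≥ p.
Write w = xyz as guaranteed by the lemma, with |xy| ≤ p and |y| > 0.
Then y = 0^k for some k with 1 ≤ k ≤ p.
Pump with i = 2: xy^2z = 0^{p³+k}. Since 1 ≤ k ≤ p, p³ < p³+k ≤ p³+p < p³+3p²+3p+1 = (p+1)³, so p³+k is not a perfect cube. So xy^2z ∉ L.
Contradiction. Therefore L is not regular.

0^{p³+k}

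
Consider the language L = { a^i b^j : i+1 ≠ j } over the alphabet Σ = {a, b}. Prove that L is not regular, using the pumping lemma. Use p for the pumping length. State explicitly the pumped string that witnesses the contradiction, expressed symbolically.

a^{p+p!} b^{p+p!+1}

Assume L is regular; let p be its pumping constant.
Choose w = a^p b^{p+p!+1}. Since p ≠ (p+p!+1)-1 = p+p!, w ∈ L; and |w| ≥ p.
By the pumping lemma, w = xyz with |xy| ≤ p and y is nonempty.
Since the first p symbols of w are all a's and |xy| ≤ p, y lies entirely in the leading a-block: y = a^k for some k with 1 ≤ k ≤ p.
Since 1 ≤ k ≤ p, k divides p!; set t = 1 + p!/k. Then xy^t z has p + (p!/k)·k = p + p! copies of a. Now the a-count is p+p! and (b-count)-1 = (p+p!+1)-1 = p+p!, so i+1 ≠ j fails. So xy^t z = a^{p+p!} b^{p+p!+1} ∉ L.
This is a contradiction; hence L is not regular.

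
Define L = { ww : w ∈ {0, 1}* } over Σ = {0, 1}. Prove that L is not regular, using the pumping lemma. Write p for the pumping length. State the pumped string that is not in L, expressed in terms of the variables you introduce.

Assume L is regular; let p be its pumping constant.
Take w = 0^p 1^p 0^p 1^p = uu where u = 0^p1^p; then w ∈ L and |w| = 4p ≥ p.
The pumping lemma gives a decomposition w = xyz where |xy| ≤ p and y is nonempty.
The first p characters of w are 0's, so xy (and hence y) consists only of 0's. Write y = 0^k, 1 ≤ k ≤ p.
Pump with i = 2: xy^2z = 0^{p+k} 1^p 0^p 1^p, of length 4p+k. Suppose this equals vv. The string starts with 0 and ends with 1, so v does too; thus the boundary between the two copies of v is a 1→0 transition. There is exactly one such transition, at position 2p+k, so |v| = 2p+k and |vv| = 4p+2k ≠ 4p+k since k ≥ 1. So xy^2z ∉ L.
This is a contradiction; hence L is not regular.

0^{p+k} 1^p 0^p 1^p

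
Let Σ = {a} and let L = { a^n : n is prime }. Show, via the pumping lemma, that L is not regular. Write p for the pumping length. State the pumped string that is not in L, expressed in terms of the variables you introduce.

Assume L is regular; let p be its pumping constant.
Let q be a prime with q ≥ p+2 (infinitely many primes exist), and take w = a^q ∈ L with |w| = q ≥ p.
By the pumping lemma, w = xyz with |xy| ≤ p and y is nonempty.
Then y = a^k for some k with 1 ≤ k ≤ p.
Since 1 ≤ k ≤ p, |xz| = q-k. Pump with i = q+1: |xy^{q+1}z| = (q-k)+(q+1)k = q+qk = q(1+k), which is composite (both factors ≥ 2). So xy^{q+1}z = a^{q(1+k)} ∉ L.
This contradicts the pumping lemma, so L is not regular.

a^{q(1+k)}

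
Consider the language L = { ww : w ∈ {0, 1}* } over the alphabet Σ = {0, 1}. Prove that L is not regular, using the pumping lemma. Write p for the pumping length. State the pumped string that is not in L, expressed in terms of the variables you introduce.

0^{p+k} 1^p 0^p 1^p

Assume L is regular. Let p be the pumping length given by the pumping lemma.
Take w = 0^p 1^p 0^p 1^p = uu where u = 0^p1^p; then w ∈ L and |w| = 4p ≥ p.
The pumping lemma gives a decomposition w = xyz where |xy| ≤ p and y is nonempty.
The first p characters of w are 0's, so xy (and hence y) consists only of 0's. Write y = 0^k, 1 ≤ k ≤ p.
Pump with i = 2: xy^2z = 0^{p+k} 1^p 0^p 1^p, of length 4p+k. Suppose this equals vv. The string starts with 0 and ends with 1, so v does too; thus the boundary between the two copies of v is a 1→0 transition. There is exactly one such transition, at position 2p+k, so |v| = 2p+k and |vv| = 4p+2k ≠ 4p+k since k ≥ 1. So xy^2z ∉ L.
This is a contradiction; hence L is not regular.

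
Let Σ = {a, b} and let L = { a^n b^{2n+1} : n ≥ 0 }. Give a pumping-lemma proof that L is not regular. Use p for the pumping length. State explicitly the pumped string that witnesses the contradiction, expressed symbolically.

a^{p+k} b^{2p+1}

Suppose for contradiction that L is regular, and let p be the pumping length.
Let w = a^p b^{2p+1} ∈ L; note |w| = 3p+1 ≥ p.
The pumping lemma gives a decomposition w = xyz where |xy| ≤ p and |y| ≥ 1.
Because |xy| ≤ p and w begins with p copies of a, we have y = a^k with 1 ≤ k ≤ p.
Pump with i = 2: xy^2z = a^{p+k} b^{2p+1}. For this to lie in L we would need 2p+1 = 2(p+k)+1, which forces k = 0. But k ≥ 1, so xy^2z ∉ L.
This contradicts the pumping lemma, so L is not regular.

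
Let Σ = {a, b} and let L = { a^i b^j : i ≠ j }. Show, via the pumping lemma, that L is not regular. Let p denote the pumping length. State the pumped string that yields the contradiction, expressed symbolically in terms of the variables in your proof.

Toward a contradiction, assume L is regular with pumping length p.
Choose w = a^p b^{p+p!}. Since p ≠ p+p!, w ∈ L; and |w| ≥ p.
The pumping lemma gives a decomposition w = xyz where |xy| ≤ p and y is nonempty.
Because |xy| ≤ p and w begins with p copies of a, we have y = a^k with 1 ≤ k ≤ p.
Since 1 ≤ k ≤ p, k divides p!; set t = 1 + p!/k. Then xy^t z has p + (p!/k)·k = p + p! copies of a. Now the a-count equals the b-count, so i ≠ j fails. So xy^t z = a^{p+p!} b^{p+p!} ∉ L.
This is a contradiction; hence L is not regular.

a^{p+p!} b^{p+p!}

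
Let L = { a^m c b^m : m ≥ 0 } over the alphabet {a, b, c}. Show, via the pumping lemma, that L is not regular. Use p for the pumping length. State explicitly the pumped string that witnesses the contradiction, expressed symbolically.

Assume L is regular. Let p be the pumping length given by the pumping lemma.
Take w = a^p c b^p ∈ L with |w| = 2p+1 ≥ p.
Write w = xyz as guaranteed by the lemma, with |xy| ≤ p and |y| > 0.
The first p characters of w are a's, so xy (and hence y) consists only of a's. Write y = a^k, 1 ≤ k ≤ p.
Pump with i = 2: xy^2z = a^{p+k} c b^p, which would require p+k = p. But k ≥ 1, so xy^2z ∉ L.
This is a contradiction; hence L is not regular.

a^{p+k} c b^p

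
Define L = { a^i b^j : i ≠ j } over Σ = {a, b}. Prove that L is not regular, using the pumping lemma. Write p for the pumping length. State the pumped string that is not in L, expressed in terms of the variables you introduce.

Toward a contradiction, assume L is regular with pumping length p.
Choose w = a^p b^{p+p!}. Since p ≠ p+p!, w ∈ L; and |w| ≥ p.
Write w = xyz as guaranteed by the lemma, with |xy| ≤ p and |y| ≥ 1.
The first p characters of w are a's, so xy (and hence y) consists only of a's. Write y = a^k, 1 ≤ k ≤ p.
Since 1 ≤ k ≤ p, k divides p!; set t = 1 + p!/k. Then xy^t z has p + (p!/k)·k = p + p! copies of a. Now the a-count equals the b-count, so i ≠ j fails. So xy^t z = a^{p+p!} b^{p+p!} ∉ L.
Contradiction. Therefore L is not regular.

a^{p+p!} b^{p+p!}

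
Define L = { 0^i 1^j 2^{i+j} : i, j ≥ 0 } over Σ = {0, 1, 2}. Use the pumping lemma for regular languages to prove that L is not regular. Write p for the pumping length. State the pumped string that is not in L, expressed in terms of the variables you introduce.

Suppose for contradiction that L is regular, and let p be the pumping length.
Take w = 0^p 1^p 2^{2p} ∈ L (with i=j=p, i+j=2p), |w| = 4p ≥ p.
The pumping lemma gives a decomposition w = xyz where |xy| ≤ p and y is nonempty.
Since the first p symbols of w are all 0's and |xy| ≤ p, y lies entirely in the leading 0-block: y = 0^k for some k with 1 ≤ k ≤ p.
Consider xy^2z = 0^{p+k} 1^p 2^{2p}. Now the 0- and 1-counts sum to 2p+k, but the 2-count is 2p ≠ 2p+k. So xy^2z ∉ L.
This is a contradiction; hence L is not regular.

0^{p+k} 1^p 2^{2p}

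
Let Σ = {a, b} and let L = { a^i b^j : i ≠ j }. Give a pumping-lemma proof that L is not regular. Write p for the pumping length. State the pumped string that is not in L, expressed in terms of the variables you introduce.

a^{p+p!} b^{p+p!}

Toward a contradiction, assume L is regular with pumping length p.
Choose w = a^p b^{p+p!}. Since p ≠ p+p!, w ∈ L; and |w| ≥ p.
The pumping lemma gives a decomposition w = xyz where |xy| ≤ p and |y| ≥ 1.
Because |xy| ≤ p and w begins with p copies of a, we have y = a^k with 1 ≤ k ≤ p.
Since 1 ≤ k ≤ p, k divides p!; set t = 1 + p!/k. Then xy^t z has p + (p!/k)·k = p + p! copies of a. Now the a-count equals the b-count, so i ≠ j fails. So xy^t z = a^{p+p!} b^{p+p!} ∉ L.
Contradiction. Therefore L is not regular.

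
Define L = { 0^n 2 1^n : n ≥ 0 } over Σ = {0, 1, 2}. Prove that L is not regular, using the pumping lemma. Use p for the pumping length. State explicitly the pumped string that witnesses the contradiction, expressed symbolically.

0^{p+k} 2 1^p

Toward a contradiction, assume L is regular with pumping length p.
Take w = 0^p 2 1^p ∈ L with |w| = 2p+1 ≥ p.
Write w = xyz as guaranteed by the lemma, with |xy| ≤ p and |y| ≥ 1.
Since the first p symbols of w are all 0's and |xy| ≤ p, y lies entirely in the leading 0-block: y = 0^k for some k with 1 ≤ k ≤ p.
Pump with i = 2: xy^2z = 0^{p+k} 2 1^p, which would require p+k = p. But k ≥ 1, so xy^2z ∉ L.
This contradicts the pumping lemma, so L is not regular.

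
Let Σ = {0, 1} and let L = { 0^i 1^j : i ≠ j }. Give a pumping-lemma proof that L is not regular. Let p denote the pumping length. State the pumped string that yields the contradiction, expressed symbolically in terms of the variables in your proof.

Assume L is regular. Let p be the pumping length given by the pumping lemma.
Choose w = 0^p 1^{p+p!}. Since p ≠ p+p!, w ∈ L; and |w| ≥ p.
By the pumping lemma, w = xyz with |xy| ≤ p and |y| > 0.
Since the first p symbols of w are all 0's and |xy| ≤ p, y lies entirely in the leading 0-block: y = 0^k for some k with 1 ≤ k ≤ p.
Since 1 ≤ k ≤ p, k divides p!; set t = 1 + p!/k. Then xy^t z has p + (p!/k)·k = p + p! copies of 0. Now the 0-count equals the 1-count, so i ≠ j fails. So xy^t z = 0^{p+p!} 1^{p+p!} ∉ L.
This is a contradiction; hence L is not regular.

0^{p+p!} 1^{p+p!}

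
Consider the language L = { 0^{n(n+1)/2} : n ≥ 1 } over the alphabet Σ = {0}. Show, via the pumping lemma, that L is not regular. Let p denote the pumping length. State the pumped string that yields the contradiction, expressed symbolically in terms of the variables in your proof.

Assume L is regular. Let p be the pumping length given by the pumping lemma.
Take w = 0^{p(p+1)/2} ∈ L with |w| = p(p+1)/2 ≥ p.
Write w = xyz as guaranteed by the lemma, with |xy| ≤ p and y is nonempty.
Then y = 0^k for some k with 1 ≤ k ≤ p.
Pump with i = 2: xy^2z = 0^{p(p+1)/2+k}. Since 1 ≤ k ≤ p, p(p+1)/2 < p(p+1)/2+k ≤ p(p+1)/2+p < (p+1)(p+2)/2, so p(p+1)/2+k is strictly between consecutive triangular numbers. So xy^2z ∉ L.
This is a contradiction; hence L is not regular.

0^{p(p+1)/2+k}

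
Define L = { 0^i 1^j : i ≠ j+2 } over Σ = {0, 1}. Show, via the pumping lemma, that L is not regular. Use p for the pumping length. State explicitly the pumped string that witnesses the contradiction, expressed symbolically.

0^{p+p!} 1^{p+p!-2}

Assume L is regular. Let p be the pumping length given by the pumping lemma.
Choose w = 0^p 1^{p+p!-2}. Since p ≠ (p+p!-2)+2 = p+p!, w ∈ L; and |w| ≥ p.
By the pumping lemma, w = xyz with |xy| ≤ p and |y| ≥ 1.
The first p characters of w are 0's, so xy (and hence y) consists only of 0's. Write y = 0^k, 1 ≤ k ≤ p.
Since 1 ≤ k ≤ p, k divides p!; set t = 1 + p!/k. Then xy^t z has p + (p!/k)·k = p + p! copies of 0. Now the 0-count is p+p! and (1-count)+2 = (p+p!-2)+2 = p+p!, so i ≠ j+2 fails. So xy^t z = 0^{p+p!} 1^{p+p!-2} ∉ L.
This contradicts the pumping lemma, so L is not regular.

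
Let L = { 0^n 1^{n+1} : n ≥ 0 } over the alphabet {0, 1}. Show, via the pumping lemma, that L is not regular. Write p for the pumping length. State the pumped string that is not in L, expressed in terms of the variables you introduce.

Toward a contradiction, assume L is regular with pumping length p.
Take w = 0^p 1^{p+1}. Then w ∈ L and |w| = 2p+1 ≥ p.
The pumping lemma gives a decomposition w = xyz where |xy| ≤ p and y is nonempty.
The first p characters of w are 0's, so xy (and hence y) consists only of 0's. Write y = 0^k, 1 ≤ k ≤ p.
Pump with i = 2: xy^2z = 0^{p+k} 1^{p+1}. For this to lie in L we would need p+1 = (p+k)+1, which forces k = 0. But k ≥ 1, so xy^2z ∉ L.
Contradiction. Therefore L is not regular.

0^{p+k} 1^{p+1}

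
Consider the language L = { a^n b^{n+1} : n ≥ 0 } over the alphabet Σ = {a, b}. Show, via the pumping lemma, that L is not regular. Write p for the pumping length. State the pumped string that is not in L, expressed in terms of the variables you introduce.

a^{p+k} b^{p+1}

Suppose for contradiction that L is regular, and let p be the pumping length.
Choose w = a^p b^{p+1}, which is in L with |w| = 2p+1 ≥ p.
Write w = xyz as guaranteed by the lemma, with |xy| ≤ p and |y| > 0.
The first p characters of w are a's, so xy (and hence y) consists only of a's. Write y = a^k, 1 ≤ k ≤ p.
Pump with i = 2: xy^2z = a^{p+k} b^{p+1}. For this to lie in L we would need p+1 = (p+k)+1, which forces k = 0. But k ≥ 1, so xy^2z ∉ L.
This contradicts the pumping lemma, so L is not regular.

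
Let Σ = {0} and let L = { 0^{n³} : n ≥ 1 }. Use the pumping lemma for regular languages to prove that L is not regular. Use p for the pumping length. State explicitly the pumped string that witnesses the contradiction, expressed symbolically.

Suppose for contradiction that L is regular, and let p be the pumping length.
Take w = 0^{p³} ∈ L with |w| = p³ ≥ p.
The pumping lemma gives a decomposition w = xyz where |xy| ≤ p and y is nonempty.
Then y = 0^k for some k with 1 ≤ k ≤ p.
Pump with i = 2: xy^2z = 0^{p³+k}. Since 1 ≤ k ≤ p, p³ < p³+k ≤ p³+p < p³+3p²+3p+1 = (p+1)³, so p³+k is not a perfect cube. So xy^2z ∉ L.
Contradiction. Therefore L is not regular.

0^{p³+k}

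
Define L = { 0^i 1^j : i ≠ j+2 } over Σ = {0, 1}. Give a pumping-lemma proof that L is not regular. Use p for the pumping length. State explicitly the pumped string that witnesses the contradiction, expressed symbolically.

Toward a contradiction, assume L is regular with pumping length p.
Choose w = 0^p 1^{p+p!-2}. Since p ≠ (p+p!-2)+2 = p+p!, w ∈ L; and |w| ≥ p.
By the pumping lemma, w = xyz with |xy| ≤ p and y is nonempty.
Since the first p symbols of w are all 0's and |xy| ≤ p, y lies entirely in the leading 0-block: y = 0^k for some k with 1 ≤ k ≤ p.
Since 1 ≤ k ≤ p, k divides p!; set t = 1 + p!/k. Then xy^t z has p + (p!/k)·k = p + p! copies of 0. Now the 0-count is p+p! and (1-count)+2 = (p+p!-2)+2 = p+p!, so i ≠ j+2 fails. So xy^t z = 0^{p+p!} 1^{p+p!-2} ∉ L.
Contradiction. Therefore L is not regular.

0^{p+p!} 1^{p+p!-2}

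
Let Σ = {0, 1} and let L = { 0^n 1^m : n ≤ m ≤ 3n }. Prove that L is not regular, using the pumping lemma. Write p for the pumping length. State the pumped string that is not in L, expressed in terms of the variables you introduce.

0^{p+k} 1^p

Assume L is regular. Let p be the pumping length given by the pumping lemma.
Take w = 0^p 1^p ∈ L (since p ≤ p ≤ 3p), with |w| = 2p ≥ p.
By the pumping lemma, w = xyz with |xy| ≤ p and |y| ≥ 1.
Since the first p symbols of w are all 0's and |xy| ≤ p, y lies entirely in the leading 0-block: y = 0^k for some k with 1 ≤ k ≤ p.
Pump with i = 2: xy^2z = 0^{p+k} 1^p. Now n = p+k > p = m, so the condition n ≤ m fails. Thus xy^2z ∉ L.
Contradiction. Therefore L is not regular.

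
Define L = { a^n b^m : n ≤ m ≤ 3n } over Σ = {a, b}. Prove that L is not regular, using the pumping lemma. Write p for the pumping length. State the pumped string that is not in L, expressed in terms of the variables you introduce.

a^{p+k} b^p

Assume L is regular; let p be its pumping constant.
Take w = a^p b^p ∈ L (since p ≤ p ≤ 3p), with |w| = 2p ≥ p.
The pumping lemma gives a decomposition w = xyz where |xy| ≤ p and |y| > 0.
Since the first p symbols of w are all a's and |xy| ≤ p, y lies entirely in the leading a-block: y = a^k for some k with 1 ≤ k ≤ p.
Pump with i = 2: xy^2z = a^{p+k} b^p. Now n = p+k > p = m, so the condition n ≤ m fails. Thus xy^2z ∉ L.
Contradiction. Therefore L is not regular.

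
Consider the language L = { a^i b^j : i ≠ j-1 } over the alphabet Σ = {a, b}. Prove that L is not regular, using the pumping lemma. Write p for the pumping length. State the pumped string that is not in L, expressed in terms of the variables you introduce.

Assume L is regular. Let p be the pumping length given by the pumping lemma.
Choose w = a^p b^{p+p!+1}. Since p ≠ (p+p!+1)-1 = p+p!, w ∈ L; and |w| ≥ p.
Write w = xyz as guaranteed by the lemma, with |xy| ≤ p and |y| > 0.
Since the first p symbols of w are all a's and |xy| ≤ p, y lies entirely in the leading a-block: y = a^k for some k with 1 ≤ k ≤ p.
Since 1 ≤ k ≤ p, k divides p!; set t = 1 + p!/k. Then xy^t z has p + (p!/k)·k = p + p! copies of a. Now the a-count is p+p! and (b-count)-1 = (p+p!+1)-1 = p+p!, so i ≠ j-1 fails. So xy^t z = a^{p+p!} b^{p+p!+1} ∉ L.
This contradicts the pumping lemma, so L is not regular.

a^{p+p!} b^{p+p!+1}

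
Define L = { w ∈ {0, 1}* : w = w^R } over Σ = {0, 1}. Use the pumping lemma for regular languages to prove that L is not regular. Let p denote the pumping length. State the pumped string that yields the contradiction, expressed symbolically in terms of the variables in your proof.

0^{p+k} 1 0^p

Suppose for contradiction that L is regular, and let p be the pumping length.
Take w = 0^p 1 0^p, a palindrome of length 2p+1 ≥ p.
The pumping lemma gives a decomposition w = xyz where |xy| ≤ p and y is nonempty.
The first p characters of w are 0's, so xy (and hence y) consists only of 0's. Write y = 0^k, 1 ≤ k ≤ p.
Pump with i = 2: xy^2z = 0^{p+k} 1 0^p. Its reverse is 0^p 1 0^{p+k}, which differs from xy^2z since k ≥ 1. So xy^2z is not a palindrome and xy^2z ∉ L.
Contradiction. Therefore L is not regular.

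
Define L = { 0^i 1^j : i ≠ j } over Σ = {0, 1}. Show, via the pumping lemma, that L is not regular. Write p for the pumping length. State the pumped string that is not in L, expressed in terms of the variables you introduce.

0^{p+p!} 1^{p+p!}

Suppose for contradiction that L is regular, and let p be the pumping length.
Choose w = 0^p 1^{p+p!}. Since p ≠ p+p!, w ∈ L; and |w| ≥ p.
Write w = xyz as guaranteed by the lemma, with |xy| ≤ p and |y| > 0.
Since the first p symbols of w are all 0's and |xy| ≤ p, y lies entirely in the leading 0-block: y = 0^k for some k with 1 ≤ k ≤ p.
Since 1 ≤ k ≤ p, k divides p!; set t = 1 + p!/k. Then xy^t z has p + (p!/k)·k = p + p! copies of 0. Now the 0-count equals the 1-count, so i ≠ j fails. So xy^t z = 0^{p+p!} 1^{p+p!} ∉ L.
This is a contradiction; hence L is not regular.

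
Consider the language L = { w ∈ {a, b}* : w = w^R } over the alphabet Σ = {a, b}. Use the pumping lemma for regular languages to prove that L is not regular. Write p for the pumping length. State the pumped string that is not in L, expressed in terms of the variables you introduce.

a^{p+k} b a^p

Suppose for contradiction that L is regular, and let p be the pumping length.
Take w = a^p b a^p, a palindrome of length 2p+1 ≥ p.
The pumping lemma gives a decomposition w = xyz where |xy| ≤ p and |y| > 0.
The first p characters of w are a's, so xy (and hence y) consists only of a's. Write y = a^k, 1 ≤ k ≤ p.
Pump with i = 2: xy^2z = a^{p+k} b a^p. Its reverse is a^p b a^{p+k}, which differs from xy^2z since k ≥ 1. So xy^2z is not a palindrome and xy^2z ∉ L.
This contradicts the pumping lemma, so L is not regular.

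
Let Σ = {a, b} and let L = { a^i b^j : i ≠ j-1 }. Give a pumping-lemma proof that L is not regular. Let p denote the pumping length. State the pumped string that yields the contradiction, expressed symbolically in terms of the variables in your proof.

Toward a contradiction, assume L is regular with pumping length p.
Choose w = a^p b^{p+p!+1}. Since p ≠ (p+p!+1)-1 = p+p!, w ∈ L; and |w| ≥ p.
Write w = xyz as guaranteed by the lemma, with |xy| ≤ p and y is nonempty.
Since the first p symbols of w are all a's and |xy| ≤ p, y lies entirely in the leading a-block: y = a^k for some k with 1 ≤ k ≤ p.
Since 1 ≤ k ≤ p, k divides p!; set t = 1 + p!/k. Then xy^t z has p + (p!/k)·k = p + p! copies of a. Now the a-count is p+p! and (b-count)-1 = (p+p!+1)-1 = p+p!, so i ≠ j-1 fails. So xy^t z = a^{p+p!} b^{p+p!+1} ∉ L.
Contradiction. Therefore L is not regular.

a^{p+p!} b^{p+p!+1}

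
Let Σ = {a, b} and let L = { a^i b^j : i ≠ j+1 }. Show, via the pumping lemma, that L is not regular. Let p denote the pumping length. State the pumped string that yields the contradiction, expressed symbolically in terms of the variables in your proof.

a^{p+p!} b^{p+p!-1}

Suppose for contradiction that L is regular, and let p be the pumping length.
Choose w = a^p b^{p+p!-1}. Since p ≠ (p+p!-1)+1 = p+p!, w ∈ L; and |w| ≥ p.
By the pumping lemma, w = xyz with |xy| ≤ p and y is nonempty.
The first p characters of w are a's, so xy (and hence y) consists only of a's. Write y = a^k, 1 ≤ k ≤ p.
Since 1 ≤ k ≤ p, k divides p!; set t = 1 + p!/k. Then xy^t z has p + (p!/k)·k = p + p! copies of a. Now the a-count is p+p! and (b-count)+1 = (p+p!-1)+1 = p+p!, so i ≠ j+1 fails. So xy^t z = a^{p+p!} b^{p+p!-1} ∉ L.
This contradicts the pumping lemma, so L is not regular.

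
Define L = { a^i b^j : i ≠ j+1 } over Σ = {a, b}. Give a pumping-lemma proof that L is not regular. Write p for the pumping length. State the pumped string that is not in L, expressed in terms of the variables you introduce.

Assume L is regular. Let p be the pumping length given by the pumping lemma.
Choose w = a^p b^{p+p!-1}. Since p ≠ (p+p!-1)+1 = p+p!, w ∈ L; and |w| ≥ p.
By the pumping lemma, w = xyz with |xy| ≤ p and y is nonempty.
Since the first p symbols of w are all a's and |xy| ≤ p, y lies entirely in the leading a-block: y = a^k for some k with 1 ≤ k ≤ p.
Since 1 ≤ k ≤ p, k divides p!; set t = 1 + p!/k. Then xy^t z has p + (p!/k)·k = p + p! copies of a. Now the a-count is p+p! and (b-count)+1 = (p+p!-1)+1 = p+p!, so i ≠ j+1 fails. So xy^t z = a^{p+p!} b^{p+p!-1} ∉ L.
This is a contradiction; hence L is not regular.

a^{p+p!} b^{p+p!-1}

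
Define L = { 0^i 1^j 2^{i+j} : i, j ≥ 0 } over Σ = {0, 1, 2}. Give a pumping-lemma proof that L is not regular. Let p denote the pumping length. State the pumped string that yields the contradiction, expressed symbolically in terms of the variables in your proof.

0^{p+k} 1^p 2^{2p}

Assume L is regular; let p be its pumping constant.
Take w = 0^p 1^p 2^{2p} ∈ L (with i=j=p, i+j=2p), |w| = 4p ≥ p.
Write w = xyz as guaranteed by the lemma, with |xy| ≤ p and |y| ≥ 1.
Because |xy| ≤ p and w begins with p copies of 0, we have y = 0^k with 1 ≤ k ≤ p.
Consider xy^2z = 0^{p+k} 1^p 2^{2p}. Now the 0- and 1-counts sum to 2p+k, but the 2-count is 2p ≠ 2p+k. So xy^2z ∉ L.
Contradiction. Therefore L is not regular.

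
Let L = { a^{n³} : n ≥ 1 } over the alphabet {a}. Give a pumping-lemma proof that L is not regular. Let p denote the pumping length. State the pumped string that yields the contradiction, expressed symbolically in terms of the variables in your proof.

a^{p³+k}

Assume L is regular; let p be its pumping constant.
Take w = a^{p³} ∈ L with |w| = p³ ≥ p.
By the pumping lemma, w = xyz with |xy| ≤ p and y is nonempty.
Then y = a^k for some k with 1 ≤ k ≤ p.
Pump with i = 2: xy^2z = a^{p³+k}. Since 1 ≤ k ≤ p, p³ < p³+k ≤ p³+p < p³+3p²+3p+1 = (p+1)³, so p³+k is not a perfect cube. So xy^2z ∉ L.
Contradiction. Therefore L is not regular.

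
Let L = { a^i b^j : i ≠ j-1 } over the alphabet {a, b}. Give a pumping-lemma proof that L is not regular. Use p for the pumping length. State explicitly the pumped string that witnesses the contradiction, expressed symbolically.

Toward a contradiction, assume L is regular with pumping length p.
Choose w = a^p b^{p+p!+1}. Since p ≠ (p+p!+1)-1 = p+p!, w ∈ L; and |w| ≥ p.
Write w = xyz as guaranteed by the lemma, with |xy| ≤ p and |y| > 0.
Because |xy| ≤ p and w begins with p copies of a, we have y = a^k with 1 ≤ k ≤ p.
Since 1 ≤ k ≤ p, k divides p!; set t = 1 + p!/k. Then xy^t z has p + (p!/k)·k = p + p! copies of a. Now the a-count is p+p! and (b-count)-1 = (p+p!+1)-1 = p+p!, so i ≠ j-1 fails. So xy^t z = a^{p+p!} b^{p+p!+1} ∉ L.
This is a contradiction; hence L is not regular.

a^{p+p!} b^{p+p!+1}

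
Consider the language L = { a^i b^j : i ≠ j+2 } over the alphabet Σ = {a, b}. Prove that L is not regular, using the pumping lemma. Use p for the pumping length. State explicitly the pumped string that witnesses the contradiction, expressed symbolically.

Assume L is regular. Let p be the pumping length given by the pumping lemma.
Choose w = a^p b^{p+p!-2}. Since p ≠ (p+p!-2)+2 = p+p!, w ∈ L; and |w| ≥ p.
The pumping lemma gives a decomposition w = xyz where |xy| ≤ p and |y| > 0.
Since the first p symbols of w are all a's and |xy| ≤ p, y lies entirely in the leading a-block: y = a^k for some k with 1 ≤ k ≤ p.
Since 1 ≤ k ≤ p, k divides p!; set t = 1 + p!/k. Then xy^t z has p + (p!/k)·k = p + p! copies of a. Now the a-count is p+p! and (b-count)+2 = (p+p!-2)+2 = p+p!, so i ≠ j+2 fails. So xy^t z = a^{p+p!} b^{p+p!-2} ∉ L.
This contradicts the pumping lemma, so L is not regular.

a^{p+p!} b^{p+p!-2}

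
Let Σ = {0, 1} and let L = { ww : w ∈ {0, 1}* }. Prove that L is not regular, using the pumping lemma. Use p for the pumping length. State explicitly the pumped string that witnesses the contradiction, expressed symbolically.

Assume L is regular; let p be its pumping constant.
Take w = 0^p 1^p 0^p 1^p = uu where u = 0^p1^p; then w ∈ L and |w| = 4p ≥ p.
The pumping lemma gives a decomposition w = xyz where |xy| ≤ p and |y| ≥ 1.
The first p characters of w are 0's, so xy (and hence y) consists only of 0's. Write y = 0^k, 1 ≤ k ≤ p.
Pump with i = 2: xy^2z = 0^{p+k} 1^p 0^p 1^p, of length 4p+k. Suppose this equals vv. The string starts with 0 and ends with 1, so v does too; thus the boundary between the two copies of v is a 1→0 transition. There is exactly one such transition, at position 2p+k, so |v| = 2p+k and |vv| = 4p+2k ≠ 4p+k since k ≥ 1. So xy^2z ∉ L.
This contradicts the pumping lemma, so L is not regular.

0^{p+k} 1^p 0^p 1^p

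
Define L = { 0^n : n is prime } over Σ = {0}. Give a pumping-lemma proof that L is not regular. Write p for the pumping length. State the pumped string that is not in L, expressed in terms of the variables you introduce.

Assume L is regular. Let p be the pumping length given by the pumping lemma.
Let q be a prime with q ≥ p+2 (infinitely many primes exist), and take w = 0^q ∈ L with |w| = q ≥ p.
Write w = xyz as guaranteed by the lemma, with |xy| ≤ p and y is nonempty.
Then y = 0^k for some k with 1 ≤ k ≤ p.
Since 1 ≤ k ≤ p, |xz| = q-k. Pump with i = q+1: |xy^{q+1}z| = (q-k)+(q+1)k = q+qk = q(1+k), which is composite (both factors ≥ 2). So xy^{q+1}z = 0^{q(1+k)} ∉ L.
This contradicts the pumping lemma, so L is not regular.

0^{q(1+k)}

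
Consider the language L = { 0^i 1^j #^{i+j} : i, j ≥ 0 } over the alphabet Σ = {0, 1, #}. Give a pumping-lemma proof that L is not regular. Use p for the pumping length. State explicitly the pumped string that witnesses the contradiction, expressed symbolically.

Toward a contradiction, assume L is regular with pumping length p.
Take w = 0^p 1^p #^{2p} ∈ L (with i=j=p, i+j=2p), |w| = 4p ≥ p.
Write w = xyz as guaranteed by the lemma, with |xy| ≤ p and y is nonempty.
The first p characters of w are 0's, so xy (and hence y) consists only of 0's. Write y = 0^k, 1 ≤ k ≤ p.
Consider xy^2z = 0^{p+k} 1^p #^{2p}. Now the 0- and 1-counts sum to 2p+k, but the #-count is 2p ≠ 2p+k. So xy^2z ∉ L.
Contradiction. Therefore L is not regular.

0^{p+k} 1^p #^{2p}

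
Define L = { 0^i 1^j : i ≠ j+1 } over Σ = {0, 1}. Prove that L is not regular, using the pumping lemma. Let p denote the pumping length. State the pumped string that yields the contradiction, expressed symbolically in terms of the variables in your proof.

Toward a contradiction, assume L is regular with pumping length p.
Choose w = 0^p 1^{p+p!-1}. Since p ≠ (p+p!-1)+1 = p+p!, w ∈ L; and |w| ≥ p.
The pumping lemma gives a decomposition w = xyz where |xy| ≤ p and |y| > 0.
Since the first p symbols of w are all 0's and |xy| ≤ p, y lies entirely in the leading 0-block: y = 0^k for some k with 1 ≤ k ≤ p.
Since 1 ≤ k ≤ p, k divides p!; set t = 1 + p!/k. Then xy^t z has p + (p!/k)·k = p + p! copies of 0. Now the 0-count is p+p! and (1-count)+1 = (p+p!-1)+1 = p+p!, so i ≠ j+1 fails. So xy^t z = 0^{p+p!} 1^{p+p!-1} ∉ L.
Contradiction. Therefore L is not regular.

0^{p+p!} 1^{p+p!-1}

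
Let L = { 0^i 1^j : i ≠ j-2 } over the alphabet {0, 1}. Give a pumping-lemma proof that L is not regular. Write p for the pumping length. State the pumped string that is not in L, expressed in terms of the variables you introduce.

0^{p+p!} 1^{p+p!+2}

Toward a contradiction, assume L is regular with pumping length p.
Choose w = 0^p 1^{p+p!+2}. Since p ≠ (p+p!+2)-2 = p+p!, w ∈ L; and |w| ≥ p.
The pumping lemma gives a decomposition w = xyz where |xy| ≤ p and y is nonempty.
Because |xy| ≤ p and w begins with p copies of 0, we have y = 0^k with 1 ≤ k ≤ p.
Since 1 ≤ k ≤ p, k divides p!; set t = 1 + p!/k. Then xy^t z has p + (p!/k)·k = p + p! copies of 0. Now the 0-count is p+p! and (1-count)-2 = (p+p!+2)-2 = p+p!, so i ≠ j-2 fails. So xy^t z = 0^{p+p!} 1^{p+p!+2} ∉ L.
This contradicts the pumping lemma, so L is not regular.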